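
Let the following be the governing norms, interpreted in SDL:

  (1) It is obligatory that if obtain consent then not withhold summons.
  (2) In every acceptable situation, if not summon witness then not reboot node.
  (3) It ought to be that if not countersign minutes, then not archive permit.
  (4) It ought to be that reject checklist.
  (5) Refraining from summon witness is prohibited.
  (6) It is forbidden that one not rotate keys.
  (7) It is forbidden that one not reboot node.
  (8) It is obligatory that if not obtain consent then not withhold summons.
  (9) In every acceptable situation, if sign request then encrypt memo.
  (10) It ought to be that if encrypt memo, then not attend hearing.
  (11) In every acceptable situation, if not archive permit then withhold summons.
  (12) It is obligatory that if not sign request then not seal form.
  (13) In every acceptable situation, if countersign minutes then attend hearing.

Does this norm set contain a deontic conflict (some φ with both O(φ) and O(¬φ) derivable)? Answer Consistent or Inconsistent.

Premise 2 is O(¬summon_witness → ¬reboot_node), but O(¬summon_witness) is not derivable from the premises, so it does not yield O(¬reboot_node).
So O(¬reboot_node) is not derivable, and the apparent clash with O(reboot_node) does not arise.
A world satisfying every obligation exists (e.g. archive_permit=true, attend_hearing=true, countersign_minutes=true, encrypt_memo=false, obtain_consent=false, reboot_node=true, reject_checklist=true, rotate_keys=true, seal_form=false, sign_request=false, summon_witness=true, withhold_summons=false); no atom is both obligatory and forbidden, so the set is consistent.

Consistent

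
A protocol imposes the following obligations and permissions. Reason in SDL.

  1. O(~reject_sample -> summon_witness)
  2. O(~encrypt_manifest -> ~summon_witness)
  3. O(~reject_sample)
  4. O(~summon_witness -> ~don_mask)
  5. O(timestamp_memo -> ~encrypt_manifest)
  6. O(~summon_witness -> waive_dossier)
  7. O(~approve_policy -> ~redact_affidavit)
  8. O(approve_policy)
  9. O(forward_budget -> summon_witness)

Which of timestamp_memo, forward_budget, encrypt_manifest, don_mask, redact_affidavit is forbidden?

From premise 3 we have O(~reject_sample).
From O(~reject_sample) and premise 1, O(~reject_sample -> summon_witness), we obtain O(summon_witness).
Premise 2 is O(~encrypt_manifest -> ~summon_witness); contrapositively O(summon_witness -> encrypt_manifest). Since O(summon_witness) holds, K gives O(encrypt_manifest).
Premise 5, O(timestamp_memo -> ~encrypt_manifest), contraposes to O(encrypt_manifest -> ~timestamp_memo); with O(encrypt_manifest) we get O(~timestamp_memo).
So O(~timestamp_memo) holds, i.e. timestamp_memo is forbidden. None of the other listed options is forbidden under the premises.

timestamp_memo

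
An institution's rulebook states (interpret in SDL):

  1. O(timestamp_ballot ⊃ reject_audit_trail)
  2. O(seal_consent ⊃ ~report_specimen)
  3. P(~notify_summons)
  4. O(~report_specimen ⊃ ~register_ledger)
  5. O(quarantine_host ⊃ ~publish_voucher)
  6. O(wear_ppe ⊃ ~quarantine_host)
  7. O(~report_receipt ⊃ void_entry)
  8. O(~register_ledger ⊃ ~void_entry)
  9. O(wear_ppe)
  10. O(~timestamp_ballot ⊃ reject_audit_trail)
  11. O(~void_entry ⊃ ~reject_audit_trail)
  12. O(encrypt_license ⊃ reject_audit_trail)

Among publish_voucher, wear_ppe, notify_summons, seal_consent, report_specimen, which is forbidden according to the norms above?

seal_consent

Premises 1 and 10 cover both cases: O(timestamp_ballot ⊃ reject_audit_trail) and O(~timestamp_ballot ⊃ reject_audit_trail). Since timestamp_ballot ∨ ~timestamp_ballot is a tautology, O(reject_audit_trail) follows.
Premise 11, O(~void_entry ⊃ ~reject_audit_trail), contraposes to O(reject_audit_trail ⊃ void_entry); with O(reject_audit_trail) we get O(void_entry).
The contrapositive of premise 8 (O(~register_ledger ⊃ ~void_entry)) is O(void_entry ⊃ register_ledger), and O(void_entry) is already established, so O(register_ledger).
Premise 4, O(~report_specimen ⊃ ~register_ledger), contraposes to O(register_ledger ⊃ report_specimen); with O(register_ledger) we get O(report_specimen).
Premise 2, O(seal_consent ⊃ ~report_specimen), contraposes to O(report_specimen ⊃ ~seal_consent); with O(report_specimen) we get O(~seal_consent).
So O(~seal_consent) holds, i.e. seal_consent is forbidden. None of the other listed options is forbidden under the premises.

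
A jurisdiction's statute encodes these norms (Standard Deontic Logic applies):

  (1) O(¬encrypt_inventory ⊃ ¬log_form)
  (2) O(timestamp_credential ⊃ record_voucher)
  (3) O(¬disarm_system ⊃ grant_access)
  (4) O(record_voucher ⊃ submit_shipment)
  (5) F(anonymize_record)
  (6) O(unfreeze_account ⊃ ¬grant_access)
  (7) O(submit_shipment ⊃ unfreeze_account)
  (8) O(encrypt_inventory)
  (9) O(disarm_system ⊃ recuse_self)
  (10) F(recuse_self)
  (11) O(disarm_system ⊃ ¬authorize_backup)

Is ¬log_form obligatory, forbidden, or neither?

Neither

Premise 1 is O(¬encrypt_inventory ⊃ ¬log_form), but O(¬encrypt_inventory) is not derivable from the premises, so it does not yield O(¬log_form).
No premise or chain of K-axiom applications forces O(¬log_form), and none forces O(log_form). So ¬log_form is neither obligatory nor forbidden under these norms.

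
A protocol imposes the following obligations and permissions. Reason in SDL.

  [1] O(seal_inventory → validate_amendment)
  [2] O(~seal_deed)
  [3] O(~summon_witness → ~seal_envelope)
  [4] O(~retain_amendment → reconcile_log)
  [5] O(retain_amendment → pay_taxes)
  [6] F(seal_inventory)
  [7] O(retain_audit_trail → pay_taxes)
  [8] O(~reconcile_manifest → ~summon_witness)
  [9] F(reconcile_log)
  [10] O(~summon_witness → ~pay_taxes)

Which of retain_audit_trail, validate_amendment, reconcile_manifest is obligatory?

reconcile_manifest

Premise 9, F(reconcile_log), is equivalent to O(~reconcile_log).
Premise 4 is O(~retain_amendment → reconcile_log); contrapositively O(~reconcile_log → retain_amendment). Since O(~reconcile_log) holds, K gives O(retain_amendment).
With premise 5, O(retain_amendment → pay_taxes), the K-axiom yields O(pay_taxes).
Premise 10, O(~summon_witness → ~pay_taxes), contraposes to O(pay_taxes → summon_witness); with O(pay_taxes) we get O(summon_witness).
The contrapositive of premise 8 (O(~reconcile_manifest → ~summon_witness)) is O(summon_witness → reconcile_manifest), and O(summon_witness) is already established, so O(reconcile_manifest).
So O(reconcile_manifest) holds — reconcile_manifest is obligatory. None of the other listed options is made obligatory by any chain of premises.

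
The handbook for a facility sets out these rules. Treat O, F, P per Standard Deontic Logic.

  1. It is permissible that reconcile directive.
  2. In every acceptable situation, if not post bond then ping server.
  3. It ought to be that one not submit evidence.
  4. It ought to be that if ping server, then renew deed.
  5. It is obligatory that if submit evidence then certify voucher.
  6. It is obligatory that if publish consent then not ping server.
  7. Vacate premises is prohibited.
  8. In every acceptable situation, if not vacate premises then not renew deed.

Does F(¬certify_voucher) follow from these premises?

No

Premise 5 is O(submit_evidence → certify_voucher), but O(submit_evidence) is not derivable from the premises, so it does not yield O(certify_voucher).
No other premise forces O(certify_voucher). An ideal world satisfying every premise can still have ¬certify_voucher true, so F(¬certify_voucher) is not derivable.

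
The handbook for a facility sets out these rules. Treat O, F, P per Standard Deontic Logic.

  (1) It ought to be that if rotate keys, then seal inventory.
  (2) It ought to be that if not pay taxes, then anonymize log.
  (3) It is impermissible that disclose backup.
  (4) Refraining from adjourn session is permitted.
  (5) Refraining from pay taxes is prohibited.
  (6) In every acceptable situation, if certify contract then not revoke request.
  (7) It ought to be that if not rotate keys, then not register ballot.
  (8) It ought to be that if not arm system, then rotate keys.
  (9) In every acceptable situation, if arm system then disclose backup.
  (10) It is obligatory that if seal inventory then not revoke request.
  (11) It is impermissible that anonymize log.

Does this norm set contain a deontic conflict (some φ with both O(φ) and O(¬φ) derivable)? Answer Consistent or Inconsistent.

Premise 2 is O(¬pay_taxes → anonymize_log), but O(¬pay_taxes) is not derivable from the premises, so it does not yield O(anonymize_log).
So O(anonymize_log) is not derivable, and the apparent clash with O(¬anonymize_log) does not arise.
A world satisfying every obligation exists (e.g. adjourn_session=false, anonymize_log=false, arm_system=false, certify_contract=false, disclose_backup=false, pay_taxes=true, register_ballot=false, revoke_request=false, rotate_keys=true, seal_inventory=true); no atom is both obligatory and forbidden, so the set is consistent.

Consistent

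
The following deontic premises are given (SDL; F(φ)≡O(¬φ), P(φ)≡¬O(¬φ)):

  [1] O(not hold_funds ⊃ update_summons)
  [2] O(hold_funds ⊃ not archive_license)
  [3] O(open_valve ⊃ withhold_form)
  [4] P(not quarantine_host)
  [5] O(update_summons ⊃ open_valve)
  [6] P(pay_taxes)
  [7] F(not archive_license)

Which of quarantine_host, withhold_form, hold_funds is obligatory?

withhold_form

Premise 7 is F(not archive_license), i.e. O(archive_license).
Premise 2 is O(hold_funds ⊃ not archive_license); contrapositively O(archive_license ⊃ not hold_funds). Since O(archive_license) holds, K gives O(not hold_funds).
From O(not hold_funds) and premise 1, O(not hold_funds ⊃ update_summons), we obtain O(update_summons).
With premise 5, O(update_summons ⊃ open_valve), the K-axiom yields O(open_valve).
From O(open_valve) and premise 3, O(open_valve ⊃ withhold_form), we obtain O(withhold_form).
So O(withhold_form) holds — withhold_form is obligatory. None of the other listed options is made obligatory by any chain of premises.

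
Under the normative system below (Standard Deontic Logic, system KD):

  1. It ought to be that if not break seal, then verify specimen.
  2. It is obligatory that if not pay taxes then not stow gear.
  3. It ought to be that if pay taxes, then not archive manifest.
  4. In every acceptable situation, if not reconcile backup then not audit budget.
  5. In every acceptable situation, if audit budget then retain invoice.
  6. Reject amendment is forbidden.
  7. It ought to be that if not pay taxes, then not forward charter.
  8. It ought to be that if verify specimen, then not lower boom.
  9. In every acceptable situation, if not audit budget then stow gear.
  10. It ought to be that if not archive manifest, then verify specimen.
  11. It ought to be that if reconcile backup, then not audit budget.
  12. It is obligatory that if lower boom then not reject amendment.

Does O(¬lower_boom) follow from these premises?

Yes

By case analysis on ¬reconcile_backup: premise 4 gives O(¬reconcile_backup → ¬audit_budget) and premise 11 gives O(reconcile_backup → ¬audit_budget), so O(¬audit_budget) either way.
With premise 9, O(¬audit_budget → stow_gear), the K-axiom yields O(stow_gear).
Premise 2 is O(¬pay_taxes → ¬stow_gear); contrapositively O(stow_gear → pay_taxes). Since O(stow_gear) holds, K gives O(pay_taxes).
From O(pay_taxes) and premise 3, O(pay_taxes → ¬archive_manifest), we obtain O(¬archive_manifest).
Applying K to premise 10 (O(¬archive_manifest → verify_specimen)) and O(¬archive_manifest) yields O(verify_specimen).
Premise 8 is O(verify_specimen → ¬lower_boom); since O(verify_specimen), deontic closure gives O(¬lower_boom).
Premises 1, 5, 6, 7, 12 do not contribute to this derivation.
So O(¬lower_boom) follows.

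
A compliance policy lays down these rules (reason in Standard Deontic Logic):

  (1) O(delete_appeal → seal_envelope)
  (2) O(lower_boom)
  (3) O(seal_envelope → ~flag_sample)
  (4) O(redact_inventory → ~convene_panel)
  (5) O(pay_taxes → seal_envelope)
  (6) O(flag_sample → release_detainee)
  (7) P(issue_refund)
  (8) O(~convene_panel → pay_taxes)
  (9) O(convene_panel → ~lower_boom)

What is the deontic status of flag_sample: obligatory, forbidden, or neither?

Forbidden

Premise 2 states O(lower_boom) outright.
Premise 9 is O(convene_panel → ~lower_boom); contrapositively O(lower_boom → ~convene_panel). Since O(lower_boom) holds, K gives O(~convene_panel).
Premise 8 is O(~convene_panel → pay_taxes); since O(~convene_panel), deontic closure gives O(pay_taxes).
With premise 5, O(pay_taxes → seal_envelope), the K-axiom yields O(seal_envelope).
Applying K to premise 3 (O(seal_envelope → ~flag_sample)) and O(seal_envelope) yields O(~flag_sample).
Premises 1, 4, 6, 7 do not contribute to this derivation.
Thus O(~flag_sample), which is F(flag_sample): flag_sample is forbidden.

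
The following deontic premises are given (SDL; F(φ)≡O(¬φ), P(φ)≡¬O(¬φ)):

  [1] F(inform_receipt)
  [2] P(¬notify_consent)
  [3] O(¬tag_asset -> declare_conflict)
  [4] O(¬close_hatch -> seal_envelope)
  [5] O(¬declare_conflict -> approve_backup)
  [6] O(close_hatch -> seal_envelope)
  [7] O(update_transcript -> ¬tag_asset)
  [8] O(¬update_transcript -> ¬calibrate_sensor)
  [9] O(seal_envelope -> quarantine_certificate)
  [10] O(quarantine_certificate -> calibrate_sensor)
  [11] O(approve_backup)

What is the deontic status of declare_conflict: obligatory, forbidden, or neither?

Obligatory

Premises 6 and 4 cover both cases: O(close_hatch -> seal_envelope) and O(¬close_hatch -> seal_envelope). Since close_hatch ∨ ¬close_hatch is a tautology, O(seal_envelope) follows.
Premise 9 is O(seal_envelope -> quarantine_certificate); since O(seal_envelope), deontic closure gives O(quarantine_certificate).
From O(quarantine_certificate) and premise 10, O(quarantine_certificate -> calibrate_sensor), we obtain O(calibrate_sensor).
Premise 8, O(¬update_transcript -> ¬calibrate_sensor), contraposes to O(calibrate_sensor -> update_transcript); with O(calibrate_sensor) we get O(update_transcript).
With premise 7, O(update_transcript -> ¬tag_asset), the K-axiom yields O(¬tag_asset).
Premise 3 is O(¬tag_asset -> declare_conflict); since O(¬tag_asset), deontic closure gives O(declare_conflict).
Premises 1, 2, 5, 11 do not contribute to this derivation.
Hence declare_conflict is obligatory.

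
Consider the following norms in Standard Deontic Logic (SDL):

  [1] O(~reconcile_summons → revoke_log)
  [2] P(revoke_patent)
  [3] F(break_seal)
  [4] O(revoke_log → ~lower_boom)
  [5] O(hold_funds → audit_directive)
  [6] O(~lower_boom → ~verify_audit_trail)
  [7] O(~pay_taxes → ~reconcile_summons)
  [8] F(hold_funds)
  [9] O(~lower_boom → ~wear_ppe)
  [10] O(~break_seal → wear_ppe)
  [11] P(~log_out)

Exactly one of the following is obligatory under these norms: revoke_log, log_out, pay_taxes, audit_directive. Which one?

Premise 3 is F(break_seal), i.e. O(~break_seal).
Applying K to premise 10 (O(~break_seal → wear_ppe)) and O(~break_seal) yields O(wear_ppe).
Premise 9 is O(~lower_boom → ~wear_ppe); contrapositively O(wear_ppe → lower_boom). Since O(wear_ppe) holds, K gives O(lower_boom).
Premise 4, O(revoke_log → ~lower_boom), contraposes to O(lower_boom → ~revoke_log); with O(lower_boom) we get O(~revoke_log).
The contrapositive of premise 1 (O(~reconcile_summons → revoke_log)) is O(~revoke_log → reconcile_summons), and O(~revoke_log) is already established, so O(reconcile_summons).
The contrapositive of premise 7 (O(~pay_taxes → ~reconcile_summons)) is O(reconcile_summons → pay_taxes), and O(reconcile_summons) is already established, so O(pay_taxes).
So O(pay_taxes) holds — pay_taxes is obligatory. None of the other listed options is made obligatory by any chain of premises.

pay_taxes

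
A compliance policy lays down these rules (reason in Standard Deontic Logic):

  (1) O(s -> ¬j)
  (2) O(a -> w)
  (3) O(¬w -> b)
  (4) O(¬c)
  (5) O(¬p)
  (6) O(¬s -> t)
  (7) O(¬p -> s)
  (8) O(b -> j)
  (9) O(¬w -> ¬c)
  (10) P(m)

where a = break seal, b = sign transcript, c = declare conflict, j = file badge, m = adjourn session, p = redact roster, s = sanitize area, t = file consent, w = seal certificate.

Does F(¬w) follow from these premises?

Yes

Premise 5 gives O(¬p).
Applying K to premise 7 (O(¬p -> s)) and O(¬p) yields O(s).
From O(s) and premise 1, O(s -> ¬j), we obtain O(¬j).
Premise 8, O(b -> j), contraposes to O(¬j -> ¬b); with O(¬j) we get O(¬b).
The contrapositive of premise 3 (O(¬w -> b)) is O(¬b -> w), and O(¬b) is already established, so O(w).
Premises 2, 4, 6, 9, 10 do not contribute to this derivation.
So O(w) holds, i.e. F(¬w). The claim follows.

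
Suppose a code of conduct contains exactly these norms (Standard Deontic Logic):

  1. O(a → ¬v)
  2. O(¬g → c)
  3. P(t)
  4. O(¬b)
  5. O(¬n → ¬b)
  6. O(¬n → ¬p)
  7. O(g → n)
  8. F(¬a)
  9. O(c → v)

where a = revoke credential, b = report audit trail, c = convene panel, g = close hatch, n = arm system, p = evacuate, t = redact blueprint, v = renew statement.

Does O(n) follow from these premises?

F(¬a) at premise 8 means O(a).
Premise 1 is O(a → ¬v); since O(a), deontic closure gives O(¬v).
Premise 9, O(c → v), contraposes to O(¬v → ¬c); with O(¬v) we get O(¬c).
The contrapositive of premise 2 (O(¬g → c)) is O(¬c → g), and O(¬c) is already established, so O(g).
From O(g) and premise 7, O(g → n), we obtain O(n).
Premises 3, 4, 5, 6 do not contribute to this derivation.
So O(n) follows.

Yes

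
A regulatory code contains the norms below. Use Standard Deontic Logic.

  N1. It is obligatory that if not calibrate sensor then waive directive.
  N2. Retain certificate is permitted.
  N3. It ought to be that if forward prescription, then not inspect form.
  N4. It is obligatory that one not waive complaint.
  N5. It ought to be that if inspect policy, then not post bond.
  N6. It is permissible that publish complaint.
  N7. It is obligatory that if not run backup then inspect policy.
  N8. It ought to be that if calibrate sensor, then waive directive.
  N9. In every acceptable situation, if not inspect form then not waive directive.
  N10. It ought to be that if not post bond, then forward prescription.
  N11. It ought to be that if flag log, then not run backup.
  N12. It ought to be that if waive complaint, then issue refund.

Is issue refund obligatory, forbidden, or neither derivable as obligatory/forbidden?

Neither

Premise 12 is O(waive_complaint → issue_refund), but O(waive_complaint) is not derivable from the premises, so it does not yield O(issue_refund).
No premise or chain of K-axiom applications forces O(issue_refund), and none forces O(¬issue_refund). So issue_refund is neither obligatory nor forbidden under these norms.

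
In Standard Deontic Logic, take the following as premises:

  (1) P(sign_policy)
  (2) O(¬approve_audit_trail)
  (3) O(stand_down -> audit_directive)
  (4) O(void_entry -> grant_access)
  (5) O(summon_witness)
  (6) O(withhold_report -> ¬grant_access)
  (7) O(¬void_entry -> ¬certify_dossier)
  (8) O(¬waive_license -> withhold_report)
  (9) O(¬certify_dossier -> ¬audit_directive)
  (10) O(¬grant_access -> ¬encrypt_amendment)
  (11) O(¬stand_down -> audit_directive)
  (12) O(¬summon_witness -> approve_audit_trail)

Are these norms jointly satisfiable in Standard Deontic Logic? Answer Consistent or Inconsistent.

Premise 12 is O(¬summon_witness -> approve_audit_trail), but O(¬summon_witness) is not derivable from the premises, so it does not yield O(approve_audit_trail).
So O(approve_audit_trail) is not derivable, and the apparent clash with O(¬approve_audit_trail) does not arise.
A world satisfying every obligation exists (e.g. approve_audit_trail=false, audit_directive=true, certify_dossier=true, encrypt_amendment=false, grant_access=true, sign_policy=false, stand_down=false, summon_witness=true, void_entry=true, waive_license=true, withhold_report=false); no atom is both obligatory and forbidden, so the set is consistent.

Consistent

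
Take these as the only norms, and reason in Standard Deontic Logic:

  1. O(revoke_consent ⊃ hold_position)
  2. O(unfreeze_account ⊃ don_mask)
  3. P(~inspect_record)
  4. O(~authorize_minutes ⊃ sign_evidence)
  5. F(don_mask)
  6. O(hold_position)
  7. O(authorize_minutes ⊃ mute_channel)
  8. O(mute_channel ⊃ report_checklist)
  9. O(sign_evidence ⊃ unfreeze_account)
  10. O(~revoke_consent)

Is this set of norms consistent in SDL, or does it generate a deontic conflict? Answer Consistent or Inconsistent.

Consistent

Premise 1 is O(revoke_consent ⊃ hold_position); even if O(hold_position) held, inferring O(revoke_consent) would be affirming the consequent — invalid.
So O(revoke_consent) is not derivable, and the apparent clash with O(~revoke_consent) does not arise.
A world satisfying every obligation exists (e.g. authorize_minutes=true, don_mask=false, hold_position=true, inspect_record=false, mute_channel=true, report_checklist=true, revoke_consent=false, sign_evidence=false, unfreeze_account=false); no atom is both obligatory and forbidden, so the set is consistent.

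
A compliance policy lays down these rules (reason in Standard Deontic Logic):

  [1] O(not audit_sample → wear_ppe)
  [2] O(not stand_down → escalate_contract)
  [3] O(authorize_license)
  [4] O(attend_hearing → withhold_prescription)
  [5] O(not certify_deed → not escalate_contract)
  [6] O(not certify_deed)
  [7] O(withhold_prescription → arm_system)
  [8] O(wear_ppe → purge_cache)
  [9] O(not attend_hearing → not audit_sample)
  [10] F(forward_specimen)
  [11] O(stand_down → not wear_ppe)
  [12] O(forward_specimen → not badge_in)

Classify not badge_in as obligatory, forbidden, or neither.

Premise 12 is O(forward_specimen → not badge_in), but O(forward_specimen) is not derivable from the premises, so it does not yield O(not badge_in).
No premise or chain of K-axiom applications forces O(not badge_in), and none forces O(badge_in). So not badge_in is neither obligatory nor forbidden under these norms.

Neither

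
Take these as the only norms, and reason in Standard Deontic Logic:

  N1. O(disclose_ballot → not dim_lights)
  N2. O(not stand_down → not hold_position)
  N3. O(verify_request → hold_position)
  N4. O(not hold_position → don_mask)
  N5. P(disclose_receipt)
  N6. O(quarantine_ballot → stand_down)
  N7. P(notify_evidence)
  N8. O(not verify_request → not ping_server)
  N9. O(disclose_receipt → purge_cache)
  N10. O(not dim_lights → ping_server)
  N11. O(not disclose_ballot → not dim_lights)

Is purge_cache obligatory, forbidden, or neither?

Premise 9 is O(disclose_receipt → purge_cache), but O(disclose_receipt) is not derivable from the premises (the permission P(disclose_receipt) asserts only not O(not disclose_receipt), not O(disclose_receipt)), so it does not yield O(purge_cache).
No premise or chain of K-axiom applications forces O(purge_cache), and none forces O(not purge_cache). So purge_cache is neither obligatory nor forbidden under these norms.

Neither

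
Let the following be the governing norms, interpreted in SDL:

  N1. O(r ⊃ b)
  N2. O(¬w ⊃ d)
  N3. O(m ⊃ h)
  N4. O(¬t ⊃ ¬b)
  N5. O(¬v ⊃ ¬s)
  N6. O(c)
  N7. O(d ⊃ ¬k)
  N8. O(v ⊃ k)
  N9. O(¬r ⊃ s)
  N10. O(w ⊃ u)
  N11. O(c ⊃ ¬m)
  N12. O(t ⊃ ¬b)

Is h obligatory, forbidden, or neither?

Neither

Premise 3 is O(m ⊃ h), but O(m) is not derivable from the premises, so it does not yield O(h).
No premise or chain of K-axiom applications forces O(h), and none forces O(¬h). So h is neither obligatory nor forbidden under these norms.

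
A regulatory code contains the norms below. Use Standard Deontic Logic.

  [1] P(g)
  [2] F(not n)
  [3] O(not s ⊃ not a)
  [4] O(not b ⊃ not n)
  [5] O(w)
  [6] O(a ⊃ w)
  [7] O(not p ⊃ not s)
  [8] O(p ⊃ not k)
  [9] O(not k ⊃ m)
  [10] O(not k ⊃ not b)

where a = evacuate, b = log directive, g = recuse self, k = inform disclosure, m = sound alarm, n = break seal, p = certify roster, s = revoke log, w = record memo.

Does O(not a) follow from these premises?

F(not n) at premise 2 means O(n).
Premise 4, O(not b ⊃ not n), contraposes to O(n ⊃ b); with O(n) we get O(b).
Premise 10, O(not k ⊃ not b), contraposes to O(b ⊃ k); with O(b) we get O(k).
Premise 8, O(p ⊃ not k), contraposes to O(k ⊃ not p); with O(k) we get O(not p).
With premise 7, O(not p ⊃ not s), the K-axiom yields O(not s).
With premise 3, O(not s ⊃ not a), the K-axiom yields O(not a).
Premises 1, 5, 6, 9 do not contribute to this derivation.
So O(not a) follows.

Yes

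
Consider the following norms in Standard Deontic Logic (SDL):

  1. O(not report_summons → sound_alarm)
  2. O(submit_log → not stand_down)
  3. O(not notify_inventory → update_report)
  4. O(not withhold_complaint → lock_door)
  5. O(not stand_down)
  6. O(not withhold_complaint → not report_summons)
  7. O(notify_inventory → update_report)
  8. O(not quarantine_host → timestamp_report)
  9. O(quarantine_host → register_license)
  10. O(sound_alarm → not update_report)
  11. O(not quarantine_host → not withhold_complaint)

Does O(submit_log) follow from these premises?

Premise 2 is O(submit_log → not stand_down); even if O(not stand_down) held, inferring O(submit_log) would be affirming the consequent — invalid.
No other premise forces O(submit_log). An ideal world satisfying every premise can still have submit_log false, so O(submit_log) is not derivable.

No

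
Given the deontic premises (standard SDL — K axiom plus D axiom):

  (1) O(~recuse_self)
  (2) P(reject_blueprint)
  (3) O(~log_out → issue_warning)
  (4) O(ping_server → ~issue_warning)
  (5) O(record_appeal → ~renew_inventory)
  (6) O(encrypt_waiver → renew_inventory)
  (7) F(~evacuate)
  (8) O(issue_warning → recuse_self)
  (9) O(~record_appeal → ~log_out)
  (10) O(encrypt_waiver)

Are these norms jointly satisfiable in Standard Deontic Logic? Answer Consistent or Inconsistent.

Premise 1 states O(~recuse_self) outright.
Premise 8 is O(issue_warning → recuse_self); contrapositively O(~recuse_self → ~issue_warning). Since O(~recuse_self) holds, K gives O(~issue_warning).
The contrapositive of premise 3 (O(~log_out → issue_warning)) is O(~issue_warning → log_out), and O(~issue_warning) is already established, so O(log_out).
Premise 9 is O(~record_appeal → ~log_out); contrapositively O(log_out → record_appeal). Since O(log_out) holds, K gives O(record_appeal).
Premise 5 is O(record_appeal → ~renew_inventory); since O(record_appeal), deontic closure gives O(~renew_inventory).
Premise 6, O(encrypt_waiver → renew_inventory), contraposes to O(~renew_inventory → ~encrypt_waiver); with O(~renew_inventory) we get O(~encrypt_waiver).
But premise 10 directly asserts O(encrypt_waiver).
We now have both O(~encrypt_waiver) and O(encrypt_waiver) — encrypt_waiver is simultaneously obligatory and forbidden, violating the D-axiom.

Inconsistent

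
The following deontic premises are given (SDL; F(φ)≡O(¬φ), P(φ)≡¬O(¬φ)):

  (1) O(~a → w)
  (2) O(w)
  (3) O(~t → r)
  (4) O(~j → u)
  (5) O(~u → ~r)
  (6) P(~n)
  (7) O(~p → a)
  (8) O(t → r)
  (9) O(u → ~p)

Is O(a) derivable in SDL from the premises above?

Yes

Premises 3 and 8 are O(~t → r) and O(t → r); every ideal world satisfies ~t or t, so in either case r holds — hence O(r).
The contrapositive of premise 5 (O(~u → ~r)) is O(r → u), and O(r) is already established, so O(u).
With premise 9, O(u → ~p), the K-axiom yields O(~p).
Premise 7 is O(~p → a); since O(~p), deontic closure gives O(a).
Premises 1, 2, 4, 6 do not contribute to this derivation.
So O(a) follows.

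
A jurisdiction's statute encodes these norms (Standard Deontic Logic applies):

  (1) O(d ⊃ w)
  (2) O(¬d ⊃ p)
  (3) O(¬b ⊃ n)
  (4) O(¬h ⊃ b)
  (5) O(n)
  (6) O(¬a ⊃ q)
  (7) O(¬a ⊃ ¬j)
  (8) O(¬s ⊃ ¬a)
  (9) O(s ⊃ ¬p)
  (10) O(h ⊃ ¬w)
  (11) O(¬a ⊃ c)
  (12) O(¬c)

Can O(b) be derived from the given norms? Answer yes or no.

Yes

From premise 12 we have O(¬c).
Premise 11, O(¬a ⊃ c), contraposes to O(¬c ⊃ a); with O(¬c) we get O(a).
Premise 8, O(¬s ⊃ ¬a), contraposes to O(a ⊃ s); with O(a) we get O(s).
Premise 9 is O(s ⊃ ¬p); since O(s), deontic closure gives O(¬p).
Premise 2, O(¬d ⊃ p), contraposes to O(¬p ⊃ d); with O(¬p) we get O(d).
Premise 1 is O(d ⊃ w); since O(d), deontic closure gives O(w).
Premise 10 is O(h ⊃ ¬w); contrapositively O(w ⊃ ¬h). Since O(w) holds, K gives O(¬h).
Applying K to premise 4 (O(¬h ⊃ b)) and O(¬h) yields O(b).
Premises 3, 5, 6, 7 do not contribute to this derivation.
So O(b) follows.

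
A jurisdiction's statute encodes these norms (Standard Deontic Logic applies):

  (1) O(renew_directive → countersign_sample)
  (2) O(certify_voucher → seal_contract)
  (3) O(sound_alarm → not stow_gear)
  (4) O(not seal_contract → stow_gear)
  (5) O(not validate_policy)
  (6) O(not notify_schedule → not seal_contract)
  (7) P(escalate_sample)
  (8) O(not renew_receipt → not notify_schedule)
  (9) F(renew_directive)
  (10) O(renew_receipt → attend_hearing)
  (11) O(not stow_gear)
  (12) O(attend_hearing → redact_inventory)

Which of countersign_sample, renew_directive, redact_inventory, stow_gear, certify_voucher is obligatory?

redact_inventory

From premise 11 we have O(not stow_gear).
The contrapositive of premise 4 (O(not seal_contract → stow_gear)) is O(not stow_gear → seal_contract), and O(not stow_gear) is already established, so O(seal_contract).
Premise 6 is O(not notify_schedule → not seal_contract); contrapositively O(seal_contract → notify_schedule). Since O(seal_contract) holds, K gives O(notify_schedule).
Premise 8, O(not renew_receipt → not notify_schedule), contraposes to O(notify_schedule → renew_receipt); with O(notify_schedule) we get O(renew_receipt).
Premise 10 is O(renew_receipt → attend_hearing); since O(renew_receipt), deontic closure gives O(attend_hearing).
Premise 12 is O(attend_hearing → redact_inventory); since O(attend_hearing), deontic closure gives O(redact_inventory).
So O(redact_inventory) holds — redact_inventory is obligatory. None of the other listed options is made obligatory by any chain of premises.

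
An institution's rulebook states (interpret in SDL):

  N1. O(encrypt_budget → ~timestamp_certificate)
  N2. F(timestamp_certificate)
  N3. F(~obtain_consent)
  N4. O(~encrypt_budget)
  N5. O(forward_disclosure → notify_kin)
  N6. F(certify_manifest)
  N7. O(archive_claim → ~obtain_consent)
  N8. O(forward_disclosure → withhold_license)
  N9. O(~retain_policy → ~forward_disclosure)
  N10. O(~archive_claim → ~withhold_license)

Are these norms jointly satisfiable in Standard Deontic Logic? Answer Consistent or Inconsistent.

Premise 1 is O(encrypt_budget → ~timestamp_certificate); even if O(~timestamp_certificate) held, inferring O(encrypt_budget) would be affirming the consequent — invalid.
So O(encrypt_budget) is not derivable, and the apparent clash with O(~encrypt_budget) does not arise.
A world satisfying every obligation exists (e.g. archive_claim=false, certify_manifest=false, encrypt_budget=false, forward_disclosure=false, notify_kin=false, obtain_consent=true, retain_policy=false, timestamp_certificate=false, withhold_license=false); no atom is both obligatory and forbidden, so the set is consistent.

Consistent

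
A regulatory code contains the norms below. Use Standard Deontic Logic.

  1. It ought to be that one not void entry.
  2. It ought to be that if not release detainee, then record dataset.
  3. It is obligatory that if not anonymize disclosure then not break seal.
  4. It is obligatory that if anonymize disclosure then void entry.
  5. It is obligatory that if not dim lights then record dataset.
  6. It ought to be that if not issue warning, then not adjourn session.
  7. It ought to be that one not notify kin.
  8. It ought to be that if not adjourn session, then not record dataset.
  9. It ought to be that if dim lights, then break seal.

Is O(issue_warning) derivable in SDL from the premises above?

From premise 1 we have O(¬void_entry).
Premise 4, O(anonymize_disclosure → void_entry), contraposes to O(¬void_entry → ¬anonymize_disclosure); with O(¬void_entry) we get O(¬anonymize_disclosure).
Applying K to premise 3 (O(¬anonymize_disclosure → ¬break_seal)) and O(¬anonymize_disclosure) yields O(¬break_seal).
Premise 9, O(dim_lights → break_seal), contraposes to O(¬break_seal → ¬dim_lights); with O(¬break_seal) we get O(¬dim_lights).
Applying K to premise 5 (O(¬dim_lights → record_dataset)) and O(¬dim_lights) yields O(record_dataset).
Premise 8, O(¬adjourn_session → ¬record_dataset), contraposes to O(record_dataset → adjourn_session); with O(record_dataset) we get O(adjourn_session).
Premise 6 is O(¬issue_warning → ¬adjourn_session); contrapositively O(adjourn_session → issue_warning). Since O(adjourn_session) holds, K gives O(issue_warning).
Premises 2, 7 do not contribute to this derivation.
So O(issue_warning) follows.

Yes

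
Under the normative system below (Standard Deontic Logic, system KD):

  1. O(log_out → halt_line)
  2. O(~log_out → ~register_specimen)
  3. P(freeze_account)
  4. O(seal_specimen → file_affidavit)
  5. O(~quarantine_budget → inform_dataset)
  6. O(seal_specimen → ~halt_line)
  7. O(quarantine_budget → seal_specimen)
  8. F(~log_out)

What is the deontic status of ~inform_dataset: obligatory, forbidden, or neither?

Forbidden

Premise 8 is F(~log_out), i.e. O(log_out).
Applying K to premise 1 (O(log_out → halt_line)) and O(log_out) yields O(halt_line).
Premise 6, O(seal_specimen → ~halt_line), contraposes to O(halt_line → ~seal_specimen); with O(halt_line) we get O(~seal_specimen).
Premise 7, O(quarantine_budget → seal_specimen), contraposes to O(~seal_specimen → ~quarantine_budget); with O(~seal_specimen) we get O(~quarantine_budget).
With premise 5, O(~quarantine_budget → inform_dataset), the K-axiom yields O(inform_dataset).
Premises 2, 3, 4 do not contribute to this derivation.
Thus O(inform_dataset), which is F(~inform_dataset): ~inform_dataset is forbidden.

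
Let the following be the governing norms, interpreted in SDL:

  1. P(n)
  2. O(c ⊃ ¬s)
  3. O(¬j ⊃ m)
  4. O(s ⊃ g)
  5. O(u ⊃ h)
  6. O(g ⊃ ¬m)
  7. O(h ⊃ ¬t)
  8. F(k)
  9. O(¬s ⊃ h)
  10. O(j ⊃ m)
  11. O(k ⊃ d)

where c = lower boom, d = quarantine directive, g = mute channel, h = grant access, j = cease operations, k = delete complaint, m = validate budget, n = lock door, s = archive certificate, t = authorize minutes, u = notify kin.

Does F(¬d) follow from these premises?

No

Premise 11 is O(k ⊃ d), but O(k) is not derivable from the premises, so it does not yield O(d).
No other premise forces O(d). An ideal world satisfying every premise can still have ¬d true, so F(¬d) is not derivable.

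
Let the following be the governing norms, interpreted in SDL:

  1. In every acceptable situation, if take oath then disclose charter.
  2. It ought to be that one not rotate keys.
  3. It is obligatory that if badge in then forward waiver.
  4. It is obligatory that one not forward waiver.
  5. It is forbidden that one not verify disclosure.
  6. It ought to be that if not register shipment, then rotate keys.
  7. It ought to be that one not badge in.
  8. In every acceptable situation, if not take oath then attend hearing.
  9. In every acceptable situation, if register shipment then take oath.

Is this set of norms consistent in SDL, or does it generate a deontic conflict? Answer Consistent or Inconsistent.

Premise 3 is O(badge_in → forward_waiver), but O(badge_in) is not derivable from the premises, so it does not yield O(forward_waiver).
So O(forward_waiver) is not derivable, and the apparent clash with O(¬forward_waiver) does not arise.
A world satisfying every obligation exists (e.g. attend_hearing=false, badge_in=false, disclose_charter=true, forward_waiver=false, register_shipment=true, rotate_keys=false, take_oath=true, verify_disclosure=true); no atom is both obligatory and forbidden, so the set is consistent.

Consistent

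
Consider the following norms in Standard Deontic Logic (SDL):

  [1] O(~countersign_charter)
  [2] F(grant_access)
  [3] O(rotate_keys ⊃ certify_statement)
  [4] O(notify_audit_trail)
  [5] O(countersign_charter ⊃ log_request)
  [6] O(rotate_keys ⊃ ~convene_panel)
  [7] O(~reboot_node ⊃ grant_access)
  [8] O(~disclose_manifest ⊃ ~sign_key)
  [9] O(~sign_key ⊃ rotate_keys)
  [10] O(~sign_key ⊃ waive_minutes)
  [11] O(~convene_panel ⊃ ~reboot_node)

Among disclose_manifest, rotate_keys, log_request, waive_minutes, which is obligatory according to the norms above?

disclose_manifest

Premise 2, F(grant_access), is equivalent to O(~grant_access).
Premise 7, O(~reboot_node ⊃ grant_access), contraposes to O(~grant_access ⊃ reboot_node); with O(~grant_access) we get O(reboot_node).
The contrapositive of premise 11 (O(~convene_panel ⊃ ~reboot_node)) is O(reboot_node ⊃ convene_panel), and O(reboot_node) is already established, so O(convene_panel).
Premise 6, O(rotate_keys ⊃ ~convene_panel), contraposes to O(convene_panel ⊃ ~rotate_keys); with O(convene_panel) we get O(~rotate_keys).
The contrapositive of premise 9 (O(~sign_key ⊃ rotate_keys)) is O(~rotate_keys ⊃ sign_key), and O(~rotate_keys) is already established, so O(sign_key).
Premise 8, O(~disclose_manifest ⊃ ~sign_key), contraposes to O(sign_key ⊃ disclose_manifest); with O(sign_key) we get O(disclose_manifest).
So O(disclose_manifest) holds — disclose_manifest is obligatory. None of the other listed options is made obligatory by any chain of premises.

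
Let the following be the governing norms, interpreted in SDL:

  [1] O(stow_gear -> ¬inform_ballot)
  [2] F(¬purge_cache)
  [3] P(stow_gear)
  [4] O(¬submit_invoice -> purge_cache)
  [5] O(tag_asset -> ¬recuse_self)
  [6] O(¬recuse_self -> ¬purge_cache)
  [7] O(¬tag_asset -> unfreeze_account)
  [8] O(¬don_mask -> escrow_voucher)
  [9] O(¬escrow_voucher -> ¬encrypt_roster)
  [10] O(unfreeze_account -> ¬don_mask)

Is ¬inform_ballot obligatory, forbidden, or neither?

Premise 1 is O(stow_gear -> ¬inform_ballot), but O(stow_gear) is not derivable from the premises (the permission P(stow_gear) asserts only ¬O(¬stow_gear), not O(stow_gear)), so it does not yield O(¬inform_ballot).
No premise or chain of K-axiom applications forces O(¬inform_ballot), and none forces O(inform_ballot). So ¬inform_ballot is neither obligatory nor forbidden under these norms.

Neither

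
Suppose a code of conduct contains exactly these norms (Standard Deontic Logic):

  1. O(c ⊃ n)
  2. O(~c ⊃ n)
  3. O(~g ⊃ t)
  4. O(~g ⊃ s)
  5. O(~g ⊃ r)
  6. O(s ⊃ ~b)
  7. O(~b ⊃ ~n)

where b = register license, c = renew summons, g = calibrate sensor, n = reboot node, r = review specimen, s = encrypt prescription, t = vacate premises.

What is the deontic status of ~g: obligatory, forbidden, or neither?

Premises 1 and 2 are O(c ⊃ n) and O(~c ⊃ n); every ideal world satisfies c or ~c, so in either case n holds — hence O(n).
Premise 7, O(~b ⊃ ~n), contraposes to O(n ⊃ b); with O(n) we get O(b).
The contrapositive of premise 6 (O(s ⊃ ~b)) is O(b ⊃ ~s), and O(b) is already established, so O(~s).
The contrapositive of premise 4 (O(~g ⊃ s)) is O(~s ⊃ g), and O(~s) is already established, so O(g).
Premises 3, 5 do not contribute to this derivation.
Thus O(g), which is F(~g): ~g is forbidden.

Forbidden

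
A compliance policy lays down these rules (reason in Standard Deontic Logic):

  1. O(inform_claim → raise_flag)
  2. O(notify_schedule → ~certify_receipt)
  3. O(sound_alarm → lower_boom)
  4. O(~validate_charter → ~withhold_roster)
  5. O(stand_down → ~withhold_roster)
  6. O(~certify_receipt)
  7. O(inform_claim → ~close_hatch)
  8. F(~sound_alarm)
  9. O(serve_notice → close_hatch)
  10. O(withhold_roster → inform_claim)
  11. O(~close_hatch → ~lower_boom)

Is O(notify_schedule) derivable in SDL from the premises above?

Premise 2 is O(notify_schedule → ~certify_receipt); even if O(~certify_receipt) held, inferring O(notify_schedule) would be affirming the consequent — invalid.
No other premise forces O(notify_schedule). An ideal world satisfying every premise can still have notify_schedule false, so O(notify_schedule) is not derivable.

No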